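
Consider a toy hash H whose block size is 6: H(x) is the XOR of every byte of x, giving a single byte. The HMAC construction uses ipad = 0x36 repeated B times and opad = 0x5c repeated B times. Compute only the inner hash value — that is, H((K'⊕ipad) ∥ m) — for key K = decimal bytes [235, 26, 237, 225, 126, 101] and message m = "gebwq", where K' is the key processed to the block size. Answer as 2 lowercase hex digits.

80

Key decimal bytes [235, 26, 237, 225, 126, 101] = eb 1a ed e1 7e 65 is exactly B = 6 bytes: K' = eb 1a ed e1 7e 65.
K' ⊕ ipad = dd 2c db d7 48 53.
Inner input = dd 2c db d7 48 53 ∥ 67 65 62 77 71.
Inner hash: XOR dd⊕2c⊕db⊕d7⊕48⊕53⊕67⊕65⊕62⊕77⊕71 = 80.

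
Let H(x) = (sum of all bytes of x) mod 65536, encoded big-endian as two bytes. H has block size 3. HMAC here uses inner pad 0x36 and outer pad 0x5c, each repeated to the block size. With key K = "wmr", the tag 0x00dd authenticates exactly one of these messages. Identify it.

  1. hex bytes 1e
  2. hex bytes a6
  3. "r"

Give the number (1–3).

3

Key "wmr" = 77 6d 72 is exactly B = 3 bytes: K' = 77 6d 72.
K' ⊕ ipad = 41 5b 44; K' ⊕ opad = 2b 31 2e.
m1: inner = H(41 5b 44 1e) = 00 fe; tag = H(2b 31 2e 00 fe) = 0188
m2: inner = H(41 5b 44 a6) = 01 86; tag = H(2b 31 2e 01 86) = 0111
m3: inner = H(41 5b 44 72) = 01 52; tag = H(2b 31 2e 01 52) = 00dd ← matches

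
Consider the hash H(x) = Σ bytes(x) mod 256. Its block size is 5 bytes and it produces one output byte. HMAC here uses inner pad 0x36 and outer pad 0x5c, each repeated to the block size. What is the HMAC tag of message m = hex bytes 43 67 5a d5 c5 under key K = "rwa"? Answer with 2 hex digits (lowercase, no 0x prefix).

Key "rwa" = 72 77 61 is 3 bytes ≤ B = 5; zero-pad to 5 bytes: K' = 72 77 61 00 00.
K' ⊕ ipad = 44 41 57 36 36.  K' ⊕ opad = 2e 2b 3d 5c 5c.
Inner input = (K'⊕ipad) ∥ m = 44 41 57 36 36 ∥ 43 67 5a d5 c5.
Inner hash: sum = 68+65+87+54+54+67+103+90+213+197 = 998; mod 256 = 230 → e6.
Outer input = (K'⊕opad) ∥ inner = 2e 2b 3d 5c 5c ∥ e6.
Outer hash (tag): sum = 46+43+61+92+92+230 = 564; mod 256 = 52 → 34.

34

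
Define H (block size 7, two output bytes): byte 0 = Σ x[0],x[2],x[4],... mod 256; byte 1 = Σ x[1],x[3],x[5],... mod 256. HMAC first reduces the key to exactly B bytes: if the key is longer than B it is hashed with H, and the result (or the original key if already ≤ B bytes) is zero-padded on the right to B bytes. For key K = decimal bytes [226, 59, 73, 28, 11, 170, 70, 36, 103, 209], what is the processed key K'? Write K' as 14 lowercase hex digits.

|K| = 10 > B = 7, so first hash the key.
H(K): even-index sum = 483 mod 256 = 227; odd-index sum = 502 mod 256 = 246 → e3 f6.
Zero-pad H(K) = e3 f6 to 7 bytes: K' = e3 f6 00 00 00 00 00.

e3f60000000000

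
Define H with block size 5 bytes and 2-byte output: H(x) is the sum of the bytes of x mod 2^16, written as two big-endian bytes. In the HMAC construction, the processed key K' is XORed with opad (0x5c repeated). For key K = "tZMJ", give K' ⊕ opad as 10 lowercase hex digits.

Key "tZMJ" = 74 5a 4d 4a is 4 bytes ≤ B = 5; zero-pad to 5 bytes: K' = 74 5a 4d 4a 00.
XOR each byte with 0x5c: 74⊕5c=28, 5a⊕5c=06, 4d⊕5c=11, 4a⊕5c=16, 00⊕5c=5c.

280611165c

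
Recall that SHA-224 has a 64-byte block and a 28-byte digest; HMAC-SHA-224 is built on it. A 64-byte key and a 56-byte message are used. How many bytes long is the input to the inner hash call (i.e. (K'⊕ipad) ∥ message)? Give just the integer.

120

Key is 64 ≤ 64 bytes, zero-padded: |K'| = 64.
Inner input = (K'⊕ipad) ∥ m → 64 + 56 = 120 bytes.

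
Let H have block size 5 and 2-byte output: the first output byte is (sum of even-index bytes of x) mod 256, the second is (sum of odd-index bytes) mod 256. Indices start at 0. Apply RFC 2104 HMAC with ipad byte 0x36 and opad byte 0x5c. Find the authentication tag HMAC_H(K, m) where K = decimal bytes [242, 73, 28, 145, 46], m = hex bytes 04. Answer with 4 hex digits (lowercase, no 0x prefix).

Key decimal bytes [242, 73, 28, 145, 46] = f2 49 1c 91 2e is exactly B = 5 bytes: K' = f2 49 1c 91 2e.
K' ⊕ ipad = c4 7f 2a a7 18.  K' ⊕ opad = ae 15 40 cd 72.
Inner input = (K'⊕ipad) ∥ m = c4 7f 2a a7 18 ∥ 04.
Inner hash: even-index sum = 262 mod 256 = 6; odd-index sum = 298 mod 256 = 42 → 06 2a.
Outer input = (K'⊕opad) ∥ inner = ae 15 40 cd 72 ∥ 06 2a.
Outer hash (tag): even-index sum = 394 mod 256 = 138; odd-index sum = 232 mod 256 = 232 → 8a e8.

8ae8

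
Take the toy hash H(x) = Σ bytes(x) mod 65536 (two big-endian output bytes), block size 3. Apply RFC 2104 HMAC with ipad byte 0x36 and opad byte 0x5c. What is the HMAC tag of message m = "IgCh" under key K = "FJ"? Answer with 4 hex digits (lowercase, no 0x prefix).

Key "FJ" = 46 4a is 2 bytes ≤ B = 3; zero-pad to 3 bytes: K' = 46 4a 00.
K' ⊕ ipad = 70 7c 36.  K' ⊕ opad = 1a 16 5c.
Inner input = (K'⊕ipad) ∥ m = 70 7c 36 ∥ 49 67 43 68.
Inner hash: sum = 112+124+54+73+103+67+104 = 637 → 02 7d.
Outer input = (K'⊕opad) ∥ inner = 1a 16 5c ∥ 02 7d.
Outer hash (tag): sum = 26+22+92+2+125 = 267 → 01 0b.

010b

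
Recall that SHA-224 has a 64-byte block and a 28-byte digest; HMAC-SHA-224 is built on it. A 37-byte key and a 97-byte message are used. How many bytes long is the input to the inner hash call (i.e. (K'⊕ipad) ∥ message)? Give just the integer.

Key is 37 ≤ 64 bytes, zero-padded: |K'| = 64.
Inner input = (K'⊕ipad) ∥ m → 64 + 97 = 161 bytes.

161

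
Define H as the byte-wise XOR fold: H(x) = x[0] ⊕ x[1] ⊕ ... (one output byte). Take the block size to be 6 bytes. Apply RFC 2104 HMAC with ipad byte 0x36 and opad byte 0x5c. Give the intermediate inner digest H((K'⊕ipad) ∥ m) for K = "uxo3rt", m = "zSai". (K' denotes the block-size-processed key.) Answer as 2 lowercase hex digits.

76

Key "uxo3rt" = 75 78 6f 33 72 74 is exactly B = 6 bytes: K' = 75 78 6f 33 72 74.
K' ⊕ ipad = 43 4e 59 05 44 42.
Inner input = 43 4e 59 05 44 42 ∥ 7a 53 61 69.
Inner hash: XOR 43⊕4e⊕59⊕05⊕44⊕42⊕7a⊕53⊕61⊕69 = 76.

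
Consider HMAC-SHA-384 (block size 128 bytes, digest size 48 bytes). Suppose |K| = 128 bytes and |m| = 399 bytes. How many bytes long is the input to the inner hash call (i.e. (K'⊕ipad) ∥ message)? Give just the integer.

527

Key is 128 ≤ 128 bytes, zero-padded: |K'| = 128.
Inner input = (K'⊕ipad) ∥ m → 128 + 399 = 527 bytes.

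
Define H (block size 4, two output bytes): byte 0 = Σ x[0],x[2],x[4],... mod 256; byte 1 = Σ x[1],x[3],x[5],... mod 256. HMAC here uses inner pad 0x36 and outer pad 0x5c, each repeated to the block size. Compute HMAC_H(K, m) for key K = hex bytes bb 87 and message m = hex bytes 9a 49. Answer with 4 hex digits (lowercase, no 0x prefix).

a067

Key hex bytes bb 87 is 2 bytes ≤ B = 4; zero-pad to 4 bytes: K' = bb 87 00 00.
K' ⊕ ipad = 8d b1 36 36.  K' ⊕ opad = e7 db 5c 5c.
Inner input = (K'⊕ipad) ∥ m = 8d b1 36 36 ∥ 9a 49.
Inner hash: even-index sum = 349 mod 256 = 93; odd-index sum = 304 mod 256 = 48 → 5d 30.
Outer input = (K'⊕opad) ∥ inner = e7 db 5c 5c ∥ 5d 30.
Outer hash (tag): even-index sum = 416 mod 256 = 160; odd-index sum = 359 mod 256 = 103 → a0 67.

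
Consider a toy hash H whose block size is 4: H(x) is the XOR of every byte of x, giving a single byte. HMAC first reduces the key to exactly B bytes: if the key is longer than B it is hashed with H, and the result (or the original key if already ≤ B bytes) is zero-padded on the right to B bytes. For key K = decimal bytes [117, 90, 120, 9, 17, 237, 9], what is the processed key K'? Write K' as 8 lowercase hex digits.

ab000000

|K| = 7 > B = 4, so first hash the key.
H(K): XOR 75⊕5a⊕78⊕09⊕11⊕ed⊕09 = ab.
Zero-pad H(K) = ab to 4 bytes: K' = ab 00 00 00.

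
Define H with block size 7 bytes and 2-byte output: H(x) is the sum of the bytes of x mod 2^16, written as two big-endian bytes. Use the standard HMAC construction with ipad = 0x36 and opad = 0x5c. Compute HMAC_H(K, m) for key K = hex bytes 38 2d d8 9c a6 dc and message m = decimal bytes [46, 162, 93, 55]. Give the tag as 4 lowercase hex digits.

04c8

Key hex bytes 38 2d d8 9c a6 dc is 6 bytes ≤ B = 7; zero-pad to 7 bytes: K' = 38 2d d8 9c a6 dc 00.
K' ⊕ ipad = 0e 1b ee aa 90 ea 36.  K' ⊕ opad = 64 71 84 c0 fa 80 5c.
Inner input = (K'⊕ipad) ∥ m = 0e 1b ee aa 90 ea 36 ∥ 2e a2 5d 37.
Inner hash: sum = 14+27+238+170+144+234+54+46+162+93+55 = 1237 → 04 d5.
Outer input = (K'⊕opad) ∥ inner = 64 71 84 c0 fa 80 5c ∥ 04 d5.
Outer hash (tag): sum = 100+113+132+192+250+128+92+4+213 = 1224 → 04 c8.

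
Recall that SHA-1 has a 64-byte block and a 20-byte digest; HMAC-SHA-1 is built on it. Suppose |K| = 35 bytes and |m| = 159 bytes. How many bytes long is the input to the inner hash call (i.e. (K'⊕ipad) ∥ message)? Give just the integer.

Key is 35 ≤ 64 bytes, zero-padded: |K'| = 64.
Inner input = (K'⊕ipad) ∥ m → 64 + 159 = 223 bytes.

223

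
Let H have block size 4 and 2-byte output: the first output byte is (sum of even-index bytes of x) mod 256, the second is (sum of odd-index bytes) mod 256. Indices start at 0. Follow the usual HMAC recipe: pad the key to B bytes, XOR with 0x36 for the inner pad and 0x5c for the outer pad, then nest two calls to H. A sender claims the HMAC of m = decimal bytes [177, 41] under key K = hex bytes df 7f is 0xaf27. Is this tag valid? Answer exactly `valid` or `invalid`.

valid

Key hex bytes df 7f is 2 bytes ≤ B = 4; zero-pad to 4 bytes: K' = df 7f 00 00.
K' ⊕ ipad = e9 49 36 36; K' ⊕ opad = 83 23 5c 5c.
Inner hash: even-index sum = 464 mod 256 = 208; odd-index sum = 168 mod 256 = 168 → d0 a8.
Outer hash (recomputed tag): even-index sum = 431 mod 256 = 175; odd-index sum = 295 mod 256 = 39 → af 27.
Recomputed tag = af27; claimed = af27 → match.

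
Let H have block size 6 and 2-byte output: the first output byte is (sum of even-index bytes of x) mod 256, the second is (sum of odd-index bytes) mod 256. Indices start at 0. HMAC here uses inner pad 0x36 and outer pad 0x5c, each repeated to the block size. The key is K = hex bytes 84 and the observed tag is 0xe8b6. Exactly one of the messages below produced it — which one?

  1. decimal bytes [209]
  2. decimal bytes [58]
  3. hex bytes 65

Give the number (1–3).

2

Key hex bytes 84 is 1 byte ≤ B = 6; zero-pad to 6 bytes: K' = 84 00 00 00 00 00.
K' ⊕ ipad = b2 36 36 36 36 36; K' ⊕ opad = d8 5c 5c 5c 5c 5c.
m1: inner = H(b2 36 36 36 36 36 d1) = ef a2; tag = H(d8 5c 5c 5c 5c 5c ef a2) = 7fb6
m2: inner = H(b2 36 36 36 36 36 3a) = 58 a2; tag = H(d8 5c 5c 5c 5c 5c 58 a2) = e8b6 ← matches
m3: inner = H(b2 36 36 36 36 36 65) = 83 a2; tag = H(d8 5c 5c 5c 5c 5c 83 a2) = 13b6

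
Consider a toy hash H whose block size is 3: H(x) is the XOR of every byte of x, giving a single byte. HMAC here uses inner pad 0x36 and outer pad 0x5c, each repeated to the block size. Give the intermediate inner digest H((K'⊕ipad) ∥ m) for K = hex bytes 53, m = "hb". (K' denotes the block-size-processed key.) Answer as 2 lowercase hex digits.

Key hex bytes 53 is 1 byte ≤ B = 3; zero-pad to 3 bytes: K' = 53 00 00.
K' ⊕ ipad = 65 36 36.
Inner input = 65 36 36 ∥ 68 62.
Inner hash: XOR 65⊕36⊕36⊕68⊕62 = 6f.

6f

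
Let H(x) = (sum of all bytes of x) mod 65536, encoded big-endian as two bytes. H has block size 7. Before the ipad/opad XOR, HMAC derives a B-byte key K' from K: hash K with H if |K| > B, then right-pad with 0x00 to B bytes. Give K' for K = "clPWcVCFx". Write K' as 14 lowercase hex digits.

|K| = 9 > B = 7, so first hash the key.
H(K): sum = 99+108+80+87+99+86+67+70+120 = 816 → 03 30.
Zero-pad H(K) = 03 30 to 7 bytes: K' = 03 30 00 00 00 00 00.

03300000000000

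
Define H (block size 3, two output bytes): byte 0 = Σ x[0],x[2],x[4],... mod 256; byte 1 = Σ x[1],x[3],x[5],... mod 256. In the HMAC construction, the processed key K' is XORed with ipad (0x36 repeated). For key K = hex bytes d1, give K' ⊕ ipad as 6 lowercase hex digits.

e73636

Key hex bytes d1 is 1 byte ≤ B = 3; zero-pad to 3 bytes: K' = d1 00 00.
XOR each byte with 0x36: d1⊕36=e7, 00⊕36=36, 00⊕36=36.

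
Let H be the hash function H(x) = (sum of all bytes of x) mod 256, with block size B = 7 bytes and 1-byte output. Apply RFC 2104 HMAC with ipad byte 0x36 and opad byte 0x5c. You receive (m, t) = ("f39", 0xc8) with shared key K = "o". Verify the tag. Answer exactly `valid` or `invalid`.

invalid

Key "o" = 6f is 1 byte ≤ B = 7; zero-pad to 7 bytes: K' = 6f 00 00 00 00 00 00.
K' ⊕ ipad = 59 36 36 36 36 36 36; K' ⊕ opad = 33 5c 5c 5c 5c 5c 5c.
Inner hash: sum = 89+54+54+54+54+54+54+102+51+57 = 623; mod 256 = 111 → 6f.
Outer hash (recomputed tag): sum = 51+92+92+92+92+92+92+111 = 714; mod 256 = 202 → ca.
Recomputed tag = ca; claimed = c8 → mismatch.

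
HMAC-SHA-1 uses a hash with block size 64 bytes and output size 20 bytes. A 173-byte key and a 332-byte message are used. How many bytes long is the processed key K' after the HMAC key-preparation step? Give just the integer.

Key is 173 > 64 bytes, so it is hashed to 20 bytes then zero-padded to 64: |K'| = 64.

64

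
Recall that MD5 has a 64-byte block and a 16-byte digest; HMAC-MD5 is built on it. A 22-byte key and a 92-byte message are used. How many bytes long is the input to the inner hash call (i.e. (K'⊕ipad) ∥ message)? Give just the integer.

Key is 22 ≤ 64 bytes, zero-padded: |K'| = 64.
Inner input = (K'⊕ipad) ∥ m → 64 + 92 = 156 bytes.

156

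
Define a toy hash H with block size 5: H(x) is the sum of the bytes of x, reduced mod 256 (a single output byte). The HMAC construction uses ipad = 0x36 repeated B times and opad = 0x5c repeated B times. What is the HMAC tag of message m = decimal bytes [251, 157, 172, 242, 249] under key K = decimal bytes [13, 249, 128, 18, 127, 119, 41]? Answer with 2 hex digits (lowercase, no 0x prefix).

Key decimal bytes [13, 249, 128, 18, 127, 119, 41] = 0d f9 80 12 7f 77 29 is 7 bytes > B = 5, so hash it first: H(key) = b7, then zero-pad to 5 bytes: K' = b7 00 00 00 00.
K' ⊕ ipad = 81 36 36 36 36.  K' ⊕ opad = eb 5c 5c 5c 5c.
Inner input = (K'⊕ipad) ∥ m = 81 36 36 36 36 ∥ fb 9d ac f2 f9.
Inner hash: sum = 129+54+54+54+54+251+157+172+242+249 = 1416; mod 256 = 136 → 88.
Outer input = (K'⊕opad) ∥ inner = eb 5c 5c 5c 5c ∥ 88.
Outer hash (tag): sum = 235+92+92+92+92+136 = 739; mod 256 = 227 → e3.

e3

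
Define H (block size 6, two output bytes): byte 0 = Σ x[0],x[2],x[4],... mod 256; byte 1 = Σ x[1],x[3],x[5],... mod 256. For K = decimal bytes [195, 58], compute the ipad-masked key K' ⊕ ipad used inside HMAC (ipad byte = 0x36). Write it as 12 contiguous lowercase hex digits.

f50c36363636

Key decimal bytes [195, 58] = c3 3a is 2 bytes ≤ B = 6; zero-pad to 6 bytes: K' = c3 3a 00 00 00 00.
XOR each byte with 0x36: c3⊕36=f5, 3a⊕36=0c, 00⊕36=36, 00⊕36=36, 00⊕36=36, 00⊕36=36.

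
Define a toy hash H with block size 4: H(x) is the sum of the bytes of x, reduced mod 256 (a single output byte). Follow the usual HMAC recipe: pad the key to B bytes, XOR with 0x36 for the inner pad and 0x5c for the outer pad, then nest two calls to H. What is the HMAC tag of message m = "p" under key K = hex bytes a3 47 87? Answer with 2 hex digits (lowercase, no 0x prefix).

Key hex bytes a3 47 87 is 3 bytes ≤ B = 4; zero-pad to 4 bytes: K' = a3 47 87 00.
K' ⊕ ipad = 95 71 b1 36.  K' ⊕ opad = ff 1b db 5c.
Inner input = (K'⊕ipad) ∥ m = 95 71 b1 36 ∥ 70.
Inner hash: sum = 149+113+177+54+112 = 605; mod 256 = 93 → 5d.
Outer input = (K'⊕opad) ∥ inner = ff 1b db 5c ∥ 5d.
Outer hash (tag): sum = 255+27+219+92+93 = 686; mod 256 = 174 → ae.

ae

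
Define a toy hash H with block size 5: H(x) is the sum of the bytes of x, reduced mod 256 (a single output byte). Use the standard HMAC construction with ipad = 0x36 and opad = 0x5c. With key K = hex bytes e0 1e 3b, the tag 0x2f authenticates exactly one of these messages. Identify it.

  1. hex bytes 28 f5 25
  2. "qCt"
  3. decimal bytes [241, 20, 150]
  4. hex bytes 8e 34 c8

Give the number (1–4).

3

Key hex bytes e0 1e 3b is 3 bytes ≤ B = 5; zero-pad to 5 bytes: K' = e0 1e 3b 00 00.
K' ⊕ ipad = d6 28 0d 36 36; K' ⊕ opad = bc 42 67 5c 5c.
m1: inner = H(d6 28 0d 36 36 28 f5 25) = b9; tag = H(bc 42 67 5c 5c b9) = d6
m2: inner = H(d6 28 0d 36 36 71 43 74) = 9f; tag = H(bc 42 67 5c 5c 9f) = bc
m3: inner = H(d6 28 0d 36 36 f1 14 96) = 12; tag = H(bc 42 67 5c 5c 12) = 2f ← matches
m4: inner = H(d6 28 0d 36 36 8e 34 c8) = 01; tag = H(bc 42 67 5c 5c 01) = 1e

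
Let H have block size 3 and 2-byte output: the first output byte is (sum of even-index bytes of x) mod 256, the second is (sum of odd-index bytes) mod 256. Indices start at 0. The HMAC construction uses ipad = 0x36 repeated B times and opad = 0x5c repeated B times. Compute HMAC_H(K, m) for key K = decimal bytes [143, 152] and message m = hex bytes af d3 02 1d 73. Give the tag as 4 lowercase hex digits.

01a3

Key decimal bytes [143, 152] = 8f 98 is 2 bytes ≤ B = 3; zero-pad to 3 bytes: K' = 8f 98 00.
K' ⊕ ipad = b9 ae 36.  K' ⊕ opad = d3 c4 5c.
Inner input = (K'⊕ipad) ∥ m = b9 ae 36 ∥ af d3 02 1d 73.
Inner hash: even-index sum = 479 mod 256 = 223; odd-index sum = 466 mod 256 = 210 → df d2.
Outer input = (K'⊕opad) ∥ inner = d3 c4 5c ∥ df d2.
Outer hash (tag): even-index sum = 513 mod 256 = 1; odd-index sum = 419 mod 256 = 163 → 01 a3.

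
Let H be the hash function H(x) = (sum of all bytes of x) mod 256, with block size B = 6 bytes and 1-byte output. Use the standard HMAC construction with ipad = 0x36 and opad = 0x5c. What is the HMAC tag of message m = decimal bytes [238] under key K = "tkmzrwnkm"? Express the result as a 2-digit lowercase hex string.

34

Key "tkmzrwnkm" = 74 6b 6d 7a 72 77 6e 6b 6d is 9 bytes > B = 6, so hash it first: H(key) = f5, then zero-pad to 6 bytes: K' = f5 00 00 00 00 00.
K' ⊕ ipad = c3 36 36 36 36 36.  K' ⊕ opad = a9 5c 5c 5c 5c 5c.
Inner input = (K'⊕ipad) ∥ m = c3 36 36 36 36 36 ∥ ee.
Inner hash: sum = 195+54+54+54+54+54+238 = 703; mod 256 = 191 → bf.
Outer input = (K'⊕opad) ∥ inner = a9 5c 5c 5c 5c 5c ∥ bf.
Outer hash (tag): sum = 169+92+92+92+92+92+191 = 820; mod 256 = 52 → 34.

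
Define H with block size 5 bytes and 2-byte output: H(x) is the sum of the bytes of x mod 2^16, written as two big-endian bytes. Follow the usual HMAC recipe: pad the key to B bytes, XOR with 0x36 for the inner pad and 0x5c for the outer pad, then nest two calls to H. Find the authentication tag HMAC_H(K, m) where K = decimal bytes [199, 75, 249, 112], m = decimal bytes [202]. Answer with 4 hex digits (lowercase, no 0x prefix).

Key decimal bytes [199, 75, 249, 112] = c7 4b f9 70 is 4 bytes ≤ B = 5; zero-pad to 5 bytes: K' = c7 4b f9 70 00.
K' ⊕ ipad = f1 7d cf 46 36.  K' ⊕ opad = 9b 17 a5 2c 5c.
Inner input = (K'⊕ipad) ∥ m = f1 7d cf 46 36 ∥ ca.
Inner hash: sum = 241+125+207+70+54+202 = 899 → 03 83.
Outer input = (K'⊕opad) ∥ inner = 9b 17 a5 2c 5c ∥ 03 83.
Outer hash (tag): sum = 155+23+165+44+92+3+131 = 613 → 02 65.

0265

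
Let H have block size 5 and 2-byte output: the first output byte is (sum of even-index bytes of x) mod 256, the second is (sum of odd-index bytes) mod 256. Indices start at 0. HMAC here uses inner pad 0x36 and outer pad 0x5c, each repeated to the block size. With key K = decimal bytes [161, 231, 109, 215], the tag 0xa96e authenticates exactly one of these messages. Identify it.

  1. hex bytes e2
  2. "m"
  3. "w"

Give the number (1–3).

Key decimal bytes [161, 231, 109, 215] = a1 e7 6d d7 is 4 bytes ≤ B = 5; zero-pad to 5 bytes: K' = a1 e7 6d d7 00.
K' ⊕ ipad = 97 d1 5b e1 36; K' ⊕ opad = fd bb 31 8b 5c.
m1: inner = H(97 d1 5b e1 36 e2) = 28 94; tag = H(fd bb 31 8b 5c 28 94) = 1e6e
m2: inner = H(97 d1 5b e1 36 6d) = 28 1f; tag = H(fd bb 31 8b 5c 28 1f) = a96e ← matches
m3: inner = H(97 d1 5b e1 36 77) = 28 29; tag = H(fd bb 31 8b 5c 28 29) = b36e

2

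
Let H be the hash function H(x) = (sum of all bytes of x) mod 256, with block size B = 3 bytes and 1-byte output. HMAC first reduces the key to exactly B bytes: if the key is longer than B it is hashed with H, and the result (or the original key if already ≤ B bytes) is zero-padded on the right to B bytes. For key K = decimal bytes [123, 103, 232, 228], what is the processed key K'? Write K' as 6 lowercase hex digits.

ae0000

|K| = 4 > B = 3, so first hash the key.
H(K): sum = 123+103+232+228 = 686; mod 256 = 174 → ae.
Zero-pad H(K) = ae to 3 bytes: K' = ae 00 00.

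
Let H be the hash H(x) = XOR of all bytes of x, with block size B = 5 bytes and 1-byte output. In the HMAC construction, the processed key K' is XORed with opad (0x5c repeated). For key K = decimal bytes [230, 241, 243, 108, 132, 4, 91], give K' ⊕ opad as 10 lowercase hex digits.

0f5c5c5c5c

Key decimal bytes [230, 241, 243, 108, 132, 4, 91] = e6 f1 f3 6c 84 04 5b is 7 bytes > B = 5, so hash it first: H(key) = 53, then zero-pad to 5 bytes: K' = 53 00 00 00 00.
XOR each byte with 0x5c: 53⊕5c=0f, 00⊕5c=5c, 00⊕5c=5c, 00⊕5c=5c, 00⊕5c=5c.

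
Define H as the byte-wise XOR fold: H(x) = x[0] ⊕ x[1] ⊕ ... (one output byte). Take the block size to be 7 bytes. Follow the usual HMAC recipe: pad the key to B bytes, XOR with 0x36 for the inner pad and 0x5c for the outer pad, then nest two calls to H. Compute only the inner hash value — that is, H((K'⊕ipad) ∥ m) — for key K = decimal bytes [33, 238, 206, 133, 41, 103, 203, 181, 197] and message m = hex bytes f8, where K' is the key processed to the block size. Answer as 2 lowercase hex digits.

bf

Key decimal bytes [33, 238, 206, 133, 41, 103, 203, 181, 197] = 21 ee ce 85 29 67 cb b5 c5 is 9 bytes > B = 7, so hash it first: H(key) = 71, then zero-pad to 7 bytes: K' = 71 00 00 00 00 00 00.
K' ⊕ ipad = 47 36 36 36 36 36 36.
Inner input = 47 36 36 36 36 36 36 ∥ f8.
Inner hash: XOR 47⊕36⊕36⊕36⊕36⊕36⊕36⊕f8 = bf.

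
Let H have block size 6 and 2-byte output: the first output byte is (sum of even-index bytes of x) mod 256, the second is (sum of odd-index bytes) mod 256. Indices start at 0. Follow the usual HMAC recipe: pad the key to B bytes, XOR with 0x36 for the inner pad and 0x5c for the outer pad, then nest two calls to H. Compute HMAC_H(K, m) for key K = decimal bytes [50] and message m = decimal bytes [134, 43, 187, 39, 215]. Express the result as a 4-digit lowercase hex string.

ae08

Key decimal bytes [50] = 32 is 1 byte ≤ B = 6; zero-pad to 6 bytes: K' = 32 00 00 00 00 00.
K' ⊕ ipad = 04 36 36 36 36 36.  K' ⊕ opad = 6e 5c 5c 5c 5c 5c.
Inner input = (K'⊕ipad) ∥ m = 04 36 36 36 36 36 ∥ 86 2b bb 27 d7.
Inner hash: even-index sum = 648 mod 256 = 136; odd-index sum = 244 mod 256 = 244 → 88 f4.
Outer input = (K'⊕opad) ∥ inner = 6e 5c 5c 5c 5c 5c ∥ 88 f4.
Outer hash (tag): even-index sum = 430 mod 256 = 174; odd-index sum = 520 mod 256 = 8 → ae 08.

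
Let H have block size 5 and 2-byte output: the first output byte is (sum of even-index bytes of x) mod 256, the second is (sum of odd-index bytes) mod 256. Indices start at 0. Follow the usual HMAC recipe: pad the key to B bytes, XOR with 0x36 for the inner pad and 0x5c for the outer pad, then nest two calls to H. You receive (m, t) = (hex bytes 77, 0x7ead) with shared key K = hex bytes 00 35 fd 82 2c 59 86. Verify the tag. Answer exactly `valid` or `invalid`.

valid

Key hex bytes 00 35 fd 82 2c 59 86 is 7 bytes > B = 5, so hash it first: H(key) = af 10, then zero-pad to 5 bytes: K' = af 10 00 00 00.
K' ⊕ ipad = 99 26 36 36 36; K' ⊕ opad = f3 4c 5c 5c 5c.
Inner hash: even-index sum = 261 mod 256 = 5; odd-index sum = 211 mod 256 = 211 → 05 d3.
Outer hash (recomputed tag): even-index sum = 638 mod 256 = 126; odd-index sum = 173 mod 256 = 173 → 7e ad.
Recomputed tag = 7ead; claimed = 7ead → match.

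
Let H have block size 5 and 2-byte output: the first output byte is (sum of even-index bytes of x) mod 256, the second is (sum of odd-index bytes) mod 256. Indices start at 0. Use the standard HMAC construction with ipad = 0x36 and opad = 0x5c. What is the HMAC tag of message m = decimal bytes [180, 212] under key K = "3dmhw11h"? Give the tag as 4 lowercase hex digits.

Key "3dmhw11h" = 33 64 6d 68 77 31 31 68 is 8 bytes > B = 5, so hash it first: H(key) = 48 65, then zero-pad to 5 bytes: K' = 48 65 00 00 00.
K' ⊕ ipad = 7e 53 36 36 36.  K' ⊕ opad = 14 39 5c 5c 5c.
Inner input = (K'⊕ipad) ∥ m = 7e 53 36 36 36 ∥ b4 d4.
Inner hash: even-index sum = 446 mod 256 = 190; odd-index sum = 317 mod 256 = 61 → be 3d.
Outer input = (K'⊕opad) ∥ inner = 14 39 5c 5c 5c ∥ be 3d.
Outer hash (tag): even-index sum = 265 mod 256 = 9; odd-index sum = 339 mod 256 = 83 → 09 53.

0953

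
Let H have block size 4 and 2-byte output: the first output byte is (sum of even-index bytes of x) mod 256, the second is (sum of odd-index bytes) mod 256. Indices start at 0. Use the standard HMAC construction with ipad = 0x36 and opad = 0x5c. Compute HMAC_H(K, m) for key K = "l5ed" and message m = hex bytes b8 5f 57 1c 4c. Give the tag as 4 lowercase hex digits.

Key "l5ed" = 6c 35 65 64 is exactly B = 4 bytes: K' = 6c 35 65 64.
K' ⊕ ipad = 5a 03 53 52.  K' ⊕ opad = 30 69 39 38.
Inner input = (K'⊕ipad) ∥ m = 5a 03 53 52 ∥ b8 5f 57 1c 4c.
Inner hash: even-index sum = 520 mod 256 = 8; odd-index sum = 208 mod 256 = 208 → 08 d0.
Outer input = (K'⊕opad) ∥ inner = 30 69 39 38 ∥ 08 d0.
Outer hash (tag): even-index sum = 113 mod 256 = 113; odd-index sum = 369 mod 256 = 113 → 71 71.

7171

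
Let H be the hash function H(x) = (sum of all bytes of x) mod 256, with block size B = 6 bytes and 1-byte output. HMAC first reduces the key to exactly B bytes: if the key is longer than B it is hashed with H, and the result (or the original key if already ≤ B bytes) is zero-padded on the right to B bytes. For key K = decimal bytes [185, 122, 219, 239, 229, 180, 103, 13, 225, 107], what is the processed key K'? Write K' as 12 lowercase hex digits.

560000000000

|K| = 10 > B = 6, so first hash the key.
H(K): sum = 185+122+219+239+229+180+103+13+225+107 = 1622; mod 256 = 86 → 56.
Zero-pad H(K) = 56 to 6 bytes: K' = 56 00 00 00 00 00.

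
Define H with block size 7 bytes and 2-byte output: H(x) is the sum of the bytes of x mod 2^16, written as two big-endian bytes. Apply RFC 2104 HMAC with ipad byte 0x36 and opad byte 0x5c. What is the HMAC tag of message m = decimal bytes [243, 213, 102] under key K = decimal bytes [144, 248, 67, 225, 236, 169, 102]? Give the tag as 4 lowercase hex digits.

04e8

Key decimal bytes [144, 248, 67, 225, 236, 169, 102] = 90 f8 43 e1 ec a9 66 is exactly B = 7 bytes: K' = 90 f8 43 e1 ec a9 66.
K' ⊕ ipad = a6 ce 75 d7 da 9f 50.  K' ⊕ opad = cc a4 1f bd b0 f5 3a.
Inner input = (K'⊕ipad) ∥ m = a6 ce 75 d7 da 9f 50 ∥ f3 d5 66.
Inner hash: sum = 166+206+117+215+218+159+80+243+213+102 = 1719 → 06 b7.
Outer input = (K'⊕opad) ∥ inner = cc a4 1f bd b0 f5 3a ∥ 06 b7.
Outer hash (tag): sum = 204+164+31+189+176+245+58+6+183 = 1256 → 04 e8.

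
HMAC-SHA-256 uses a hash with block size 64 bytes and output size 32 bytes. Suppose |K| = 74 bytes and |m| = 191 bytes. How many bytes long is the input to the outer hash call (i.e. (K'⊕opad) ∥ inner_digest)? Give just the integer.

96

Key is 74 > 64 bytes, so it is hashed to 32 bytes then zero-padded to 64: |K'| = 64.
Outer input = (K'⊕opad) ∥ H(inner) → 64 + 32 = 96 bytes.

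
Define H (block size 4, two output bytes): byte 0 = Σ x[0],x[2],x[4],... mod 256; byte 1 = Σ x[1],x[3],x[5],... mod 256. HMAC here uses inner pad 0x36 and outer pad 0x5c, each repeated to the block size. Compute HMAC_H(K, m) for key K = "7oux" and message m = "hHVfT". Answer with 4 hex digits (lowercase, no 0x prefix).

Key "7oux" = 37 6f 75 78 is exactly B = 4 bytes: K' = 37 6f 75 78.
K' ⊕ ipad = 01 59 43 4e.  K' ⊕ opad = 6b 33 29 24.
Inner input = (K'⊕ipad) ∥ m = 01 59 43 4e ∥ 68 48 56 66 54.
Inner hash: even-index sum = 342 mod 256 = 86; odd-index sum = 341 mod 256 = 85 → 56 55.
Outer input = (K'⊕opad) ∥ inner = 6b 33 29 24 ∥ 56 55.
Outer hash (tag): even-index sum = 234 mod 256 = 234; odd-index sum = 172 mod 256 = 172 → ea ac.

eaac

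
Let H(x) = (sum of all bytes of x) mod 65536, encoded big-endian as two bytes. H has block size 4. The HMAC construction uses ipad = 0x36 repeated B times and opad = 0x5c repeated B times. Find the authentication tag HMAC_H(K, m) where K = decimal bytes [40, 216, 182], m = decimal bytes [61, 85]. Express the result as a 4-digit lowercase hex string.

Key decimal bytes [40, 216, 182] = 28 d8 b6 is 3 bytes ≤ B = 4; zero-pad to 4 bytes: K' = 28 d8 b6 00.
K' ⊕ ipad = 1e ee 80 36.  K' ⊕ opad = 74 84 ea 5c.
Inner input = (K'⊕ipad) ∥ m = 1e ee 80 36 ∥ 3d 55.
Inner hash: sum = 30+238+128+54+61+85 = 596 → 02 54.
Outer input = (K'⊕opad) ∥ inner = 74 84 ea 5c ∥ 02 54.
Outer hash (tag): sum = 116+132+234+92+2+84 = 660 → 02 94.

0294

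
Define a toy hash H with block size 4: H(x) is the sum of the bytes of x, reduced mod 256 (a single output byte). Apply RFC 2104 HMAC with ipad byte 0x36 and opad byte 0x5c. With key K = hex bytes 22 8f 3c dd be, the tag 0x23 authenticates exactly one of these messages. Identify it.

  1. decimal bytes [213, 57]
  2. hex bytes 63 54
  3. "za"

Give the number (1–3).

3

Key hex bytes 22 8f 3c dd be is 5 bytes > B = 4, so hash it first: H(key) = 88, then zero-pad to 4 bytes: K' = 88 00 00 00.
K' ⊕ ipad = be 36 36 36; K' ⊕ opad = d4 5c 5c 5c.
m1: inner = H(be 36 36 36 d5 39) = 6e; tag = H(d4 5c 5c 5c 6e) = 56
m2: inner = H(be 36 36 36 63 54) = 17; tag = H(d4 5c 5c 5c 17) = ff
m3: inner = H(be 36 36 36 7a 61) = 3b; tag = H(d4 5c 5c 5c 3b) = 23 ← matches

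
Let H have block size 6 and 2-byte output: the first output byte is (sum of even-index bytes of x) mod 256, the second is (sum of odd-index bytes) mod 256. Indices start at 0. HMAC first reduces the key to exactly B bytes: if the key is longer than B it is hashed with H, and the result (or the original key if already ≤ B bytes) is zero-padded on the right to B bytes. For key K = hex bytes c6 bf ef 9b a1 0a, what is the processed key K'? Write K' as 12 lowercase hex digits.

Key hex bytes c6 bf ef 9b a1 0a is exactly B = 6 bytes: K' = c6 bf ef 9b a1 0a.

c6bfef9ba10a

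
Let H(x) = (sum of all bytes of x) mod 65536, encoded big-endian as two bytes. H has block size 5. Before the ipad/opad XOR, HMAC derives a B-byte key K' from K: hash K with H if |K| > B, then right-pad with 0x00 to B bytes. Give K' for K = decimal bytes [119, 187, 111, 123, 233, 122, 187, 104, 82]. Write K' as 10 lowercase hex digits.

04f4000000

|K| = 9 > B = 5, so first hash the key.
H(K): sum = 119+187+111+123+233+122+187+104+82 = 1268 → 04 f4.
Zero-pad H(K) = 04 f4 to 5 bytes: K' = 04 f4 00 00 00.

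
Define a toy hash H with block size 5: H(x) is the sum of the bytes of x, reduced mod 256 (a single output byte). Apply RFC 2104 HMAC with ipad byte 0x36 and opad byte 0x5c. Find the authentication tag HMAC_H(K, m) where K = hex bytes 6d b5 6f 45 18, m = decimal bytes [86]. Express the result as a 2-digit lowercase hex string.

Key hex bytes 6d b5 6f 45 18 is exactly B = 5 bytes: K' = 6d b5 6f 45 18.
K' ⊕ ipad = 5b 83 59 73 2e.  K' ⊕ opad = 31 e9 33 19 44.
Inner input = (K'⊕ipad) ∥ m = 5b 83 59 73 2e ∥ 56.
Inner hash: sum = 91+131+89+115+46+86 = 558; mod 256 = 46 → 2e.
Outer input = (K'⊕opad) ∥ inner = 31 e9 33 19 44 ∥ 2e.
Outer hash (tag): sum = 49+233+51+25+68+46 = 472; mod 256 = 216 → d8.

d8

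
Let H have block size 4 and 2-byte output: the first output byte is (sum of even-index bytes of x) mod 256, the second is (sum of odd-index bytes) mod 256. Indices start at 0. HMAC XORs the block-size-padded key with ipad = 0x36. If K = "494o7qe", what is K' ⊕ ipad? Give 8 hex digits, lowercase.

322f3636

Key "494o7qe" = 34 39 34 6f 37 71 65 is 7 bytes > B = 4, so hash it first: H(key) = 04 19, then zero-pad to 4 bytes: K' = 04 19 00 00.
XOR each byte with 0x36: 04⊕36=32, 19⊕36=2f, 00⊕36=36, 00⊕36=36.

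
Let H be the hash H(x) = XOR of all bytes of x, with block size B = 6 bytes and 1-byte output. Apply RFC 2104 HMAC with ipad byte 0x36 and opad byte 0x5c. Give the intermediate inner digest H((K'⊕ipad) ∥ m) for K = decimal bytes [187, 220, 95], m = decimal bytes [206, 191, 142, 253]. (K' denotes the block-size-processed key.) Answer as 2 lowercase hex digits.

3a

Key decimal bytes [187, 220, 95] = bb dc 5f is 3 bytes ≤ B = 6; zero-pad to 6 bytes: K' = bb dc 5f 00 00 00.
K' ⊕ ipad = 8d ea 69 36 36 36.
Inner input = 8d ea 69 36 36 36 ∥ ce bf 8e fd.
Inner hash: XOR 8d⊕ea⊕69⊕36⊕36⊕36⊕ce⊕bf⊕8e⊕fd = 3a.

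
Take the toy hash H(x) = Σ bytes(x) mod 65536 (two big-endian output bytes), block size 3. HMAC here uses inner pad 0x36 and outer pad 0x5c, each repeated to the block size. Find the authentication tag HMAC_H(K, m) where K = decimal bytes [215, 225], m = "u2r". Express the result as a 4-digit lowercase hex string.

Key decimal bytes [215, 225] = d7 e1 is 2 bytes ≤ B = 3; zero-pad to 3 bytes: K' = d7 e1 00.
K' ⊕ ipad = e1 d7 36.  K' ⊕ opad = 8b bd 5c.
Inner input = (K'⊕ipad) ∥ m = e1 d7 36 ∥ 75 32 72.
Inner hash: sum = 225+215+54+117+50+114 = 775 → 03 07.
Outer input = (K'⊕opad) ∥ inner = 8b bd 5c ∥ 03 07.
Outer hash (tag): sum = 139+189+92+3+7 = 430 → 01 ae.

01ae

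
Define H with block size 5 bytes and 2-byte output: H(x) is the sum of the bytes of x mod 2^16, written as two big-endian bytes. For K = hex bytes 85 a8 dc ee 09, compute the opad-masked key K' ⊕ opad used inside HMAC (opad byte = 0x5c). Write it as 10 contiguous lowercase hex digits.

Key hex bytes 85 a8 dc ee 09 is exactly B = 5 bytes: K' = 85 a8 dc ee 09.
XOR each byte with 0x5c: 85⊕5c=d9, a8⊕5c=f4, dc⊕5c=80, ee⊕5c=b2, 09⊕5c=55.

d9f480b255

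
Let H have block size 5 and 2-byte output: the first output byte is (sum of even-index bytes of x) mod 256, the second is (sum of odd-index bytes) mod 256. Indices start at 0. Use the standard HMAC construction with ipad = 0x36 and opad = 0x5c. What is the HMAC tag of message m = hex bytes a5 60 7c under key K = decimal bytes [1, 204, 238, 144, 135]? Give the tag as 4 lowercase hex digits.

Key decimal bytes [1, 204, 238, 144, 135] = 01 cc ee 90 87 is exactly B = 5 bytes: K' = 01 cc ee 90 87.
K' ⊕ ipad = 37 fa d8 a6 b1.  K' ⊕ opad = 5d 90 b2 cc db.
Inner input = (K'⊕ipad) ∥ m = 37 fa d8 a6 b1 ∥ a5 60 7c.
Inner hash: even-index sum = 544 mod 256 = 32; odd-index sum = 705 mod 256 = 193 → 20 c1.
Outer input = (K'⊕opad) ∥ inner = 5d 90 b2 cc db ∥ 20 c1.
Outer hash (tag): even-index sum = 683 mod 256 = 171; odd-index sum = 380 mod 256 = 124 → ab 7c.

ab7c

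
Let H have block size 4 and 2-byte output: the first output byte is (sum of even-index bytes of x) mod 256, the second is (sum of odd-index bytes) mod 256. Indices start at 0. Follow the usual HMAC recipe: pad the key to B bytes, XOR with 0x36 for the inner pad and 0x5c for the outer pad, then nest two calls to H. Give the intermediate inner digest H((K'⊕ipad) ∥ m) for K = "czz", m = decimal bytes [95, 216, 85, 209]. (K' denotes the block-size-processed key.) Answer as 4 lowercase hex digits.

Key "czz" = 63 7a 7a is 3 bytes ≤ B = 4; zero-pad to 4 bytes: K' = 63 7a 7a 00.
K' ⊕ ipad = 55 4c 4c 36.
Inner input = 55 4c 4c 36 ∥ 5f d8 55 d1.
Inner hash: even-index sum = 341 mod 256 = 85; odd-index sum = 555 mod 256 = 43 → 55 2b.

552b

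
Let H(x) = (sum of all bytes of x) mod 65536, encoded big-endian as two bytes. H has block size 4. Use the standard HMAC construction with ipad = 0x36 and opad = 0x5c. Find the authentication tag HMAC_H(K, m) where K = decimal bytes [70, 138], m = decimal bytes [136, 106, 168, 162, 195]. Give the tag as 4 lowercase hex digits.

0243

Key decimal bytes [70, 138] = 46 8a is 2 bytes ≤ B = 4; zero-pad to 4 bytes: K' = 46 8a 00 00.
K' ⊕ ipad = 70 bc 36 36.  K' ⊕ opad = 1a d6 5c 5c.
Inner input = (K'⊕ipad) ∥ m = 70 bc 36 36 ∥ 88 6a a8 a2 c3.
Inner hash: sum = 112+188+54+54+136+106+168+162+195 = 1175 → 04 97.
Outer input = (K'⊕opad) ∥ inner = 1a d6 5c 5c ∥ 04 97.
Outer hash (tag): sum = 26+214+92+92+4+151 = 579 → 02 43.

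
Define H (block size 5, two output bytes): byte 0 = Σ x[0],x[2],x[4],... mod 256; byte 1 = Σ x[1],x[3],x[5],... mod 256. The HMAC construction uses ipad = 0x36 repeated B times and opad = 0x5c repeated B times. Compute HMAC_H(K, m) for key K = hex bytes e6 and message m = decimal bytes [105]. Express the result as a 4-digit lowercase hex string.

47f4

Key hex bytes e6 is 1 byte ≤ B = 5; zero-pad to 5 bytes: K' = e6 00 00 00 00.
K' ⊕ ipad = d0 36 36 36 36.  K' ⊕ opad = ba 5c 5c 5c 5c.
Inner input = (K'⊕ipad) ∥ m = d0 36 36 36 36 ∥ 69.
Inner hash: even-index sum = 316 mod 256 = 60; odd-index sum = 213 mod 256 = 213 → 3c d5.
Outer input = (K'⊕opad) ∥ inner = ba 5c 5c 5c 5c ∥ 3c d5.
Outer hash (tag): even-index sum = 583 mod 256 = 71; odd-index sum = 244 mod 256 = 244 → 47 f4.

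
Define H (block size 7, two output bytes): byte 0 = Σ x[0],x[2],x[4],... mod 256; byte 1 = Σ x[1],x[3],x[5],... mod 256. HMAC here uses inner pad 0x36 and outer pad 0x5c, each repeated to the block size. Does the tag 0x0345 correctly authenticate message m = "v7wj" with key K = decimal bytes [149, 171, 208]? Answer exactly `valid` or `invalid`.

valid

Key decimal bytes [149, 171, 208] = 95 ab d0 is 3 bytes ≤ B = 7; zero-pad to 7 bytes: K' = 95 ab d0 00 00 00 00.
K' ⊕ ipad = a3 9d e6 36 36 36 36; K' ⊕ opad = c9 f7 8c 5c 5c 5c 5c.
Inner hash: even-index sum = 662 mod 256 = 150; odd-index sum = 502 mod 256 = 246 → 96 f6.
Outer hash (recomputed tag): even-index sum = 771 mod 256 = 3; odd-index sum = 581 mod 256 = 69 → 03 45.
Recomputed tag = 0345; claimed = 0345 → match.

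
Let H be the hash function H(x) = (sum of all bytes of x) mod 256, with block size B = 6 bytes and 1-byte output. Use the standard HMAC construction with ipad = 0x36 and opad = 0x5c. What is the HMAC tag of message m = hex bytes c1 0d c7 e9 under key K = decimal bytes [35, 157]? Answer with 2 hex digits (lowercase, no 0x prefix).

c6

Key decimal bytes [35, 157] = 23 9d is 2 bytes ≤ B = 6; zero-pad to 6 bytes: K' = 23 9d 00 00 00 00.
K' ⊕ ipad = 15 ab 36 36 36 36.  K' ⊕ opad = 7f c1 5c 5c 5c 5c.
Inner input = (K'⊕ipad) ∥ m = 15 ab 36 36 36 36 ∥ c1 0d c7 e9.
Inner hash: sum = 21+171+54+54+54+54+193+13+199+233 = 1046; mod 256 = 22 → 16.
Outer input = (K'⊕opad) ∥ inner = 7f c1 5c 5c 5c 5c ∥ 16.
Outer hash (tag): sum = 127+193+92+92+92+92+22 = 710; mod 256 = 198 → c6.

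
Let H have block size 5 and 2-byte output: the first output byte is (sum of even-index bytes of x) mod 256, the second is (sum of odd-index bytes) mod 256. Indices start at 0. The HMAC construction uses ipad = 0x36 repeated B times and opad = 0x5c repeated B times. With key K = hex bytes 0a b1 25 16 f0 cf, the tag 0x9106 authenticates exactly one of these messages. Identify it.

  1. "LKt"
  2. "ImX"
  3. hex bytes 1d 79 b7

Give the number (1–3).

1

Key hex bytes 0a b1 25 16 f0 cf is 6 bytes > B = 5, so hash it first: H(key) = 1f 96, then zero-pad to 5 bytes: K' = 1f 96 00 00 00.
K' ⊕ ipad = 29 a0 36 36 36; K' ⊕ opad = 43 ca 5c 5c 5c.
m1: inner = H(29 a0 36 36 36 4c 4b 74) = e0 96; tag = H(43 ca 5c 5c 5c e0 96) = 9106 ← matches
m2: inner = H(29 a0 36 36 36 49 6d 58) = 02 77; tag = H(43 ca 5c 5c 5c 02 77) = 7228
m3: inner = H(29 a0 36 36 36 1d 79 b7) = 0e aa; tag = H(43 ca 5c 5c 5c 0e aa) = a534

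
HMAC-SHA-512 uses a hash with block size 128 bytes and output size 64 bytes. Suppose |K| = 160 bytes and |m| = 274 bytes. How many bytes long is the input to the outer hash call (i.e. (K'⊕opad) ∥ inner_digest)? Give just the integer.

192

Key is 160 > 128 bytes, so it is hashed to 64 bytes then zero-padded to 128: |K'| = 128.
Outer input = (K'⊕opad) ∥ H(inner) → 128 + 64 = 192 bytes.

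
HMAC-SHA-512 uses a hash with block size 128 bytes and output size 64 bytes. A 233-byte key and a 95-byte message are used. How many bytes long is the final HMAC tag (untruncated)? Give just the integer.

64

The tag is one SHA-512 digest: 64 bytes.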